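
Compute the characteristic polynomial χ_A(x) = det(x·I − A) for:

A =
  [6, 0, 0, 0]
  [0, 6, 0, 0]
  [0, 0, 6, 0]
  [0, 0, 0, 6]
x^4 - 24*x^3 + 216*x^2 - 864*x + 1296

Expanding det(x·I − A) (e.g. by cofactor expansion or by noting that A is similar to its Jordan form J, which has the same characteristic polynomial as A) gives
  χ_A(x) = x^4 - 24*x^3 + 216*x^2 - 864*x + 1296
which factors as (x - 6)^4. The eigenvalues (with algebraic multiplicities) are λ = 6 with multiplicity 4.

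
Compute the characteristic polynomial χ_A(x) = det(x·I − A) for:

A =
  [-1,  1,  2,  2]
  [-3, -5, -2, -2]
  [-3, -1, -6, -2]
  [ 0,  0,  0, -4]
x^4 + 16*x^3 + 96*x^2 + 256*x + 256

Expanding det(x·I − A) (e.g. by cofactor expansion or by noting that A is similar to its Jordan form J, which has the same characteristic polynomial as A) gives
  χ_A(x) = x^4 + 16*x^3 + 96*x^2 + 256*x + 256
which factors as (x + 4)^4. The eigenvalues (with algebraic multiplicities) are λ = -4 with multiplicity 4.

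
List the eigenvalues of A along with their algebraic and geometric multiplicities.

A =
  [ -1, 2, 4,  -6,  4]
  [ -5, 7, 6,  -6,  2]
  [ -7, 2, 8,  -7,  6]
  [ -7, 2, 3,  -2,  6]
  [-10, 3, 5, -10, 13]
λ = 5: alg = 5, geom = 2

Step 1 — factor the characteristic polynomial to read off the algebraic multiplicities:
  χ_A(x) = (x - 5)^5

Step 2 — compute geometric multiplicities via the rank-nullity identity g(λ) = n − rank(A − λI):
  rank(A − (5)·I) = 3, so dim ker(A − (5)·I) = n − 3 = 2

Summary:
  λ = 5: algebraic multiplicity = 5, geometric multiplicity = 2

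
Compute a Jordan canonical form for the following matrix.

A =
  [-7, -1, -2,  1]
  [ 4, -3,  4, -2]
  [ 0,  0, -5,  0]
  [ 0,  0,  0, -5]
J_2(-5) ⊕ J_1(-5) ⊕ J_1(-5)

The characteristic polynomial is
  det(x·I − A) = x^4 + 20*x^3 + 150*x^2 + 500*x + 625 = (x + 5)^4

Eigenvalues and multiplicities (the geometric multiplicity of λ is n − rank(A − λI), which equals the number of Jordan blocks for λ):
  λ = -5: algebraic multiplicity = 4, geometric multiplicity = 3

Determining the block sizes for each eigenvalue:
  λ = -5: 3 blocks summing to 4 forces exactly one block of size 2 and the rest size 1 → block sizes [2, 1, 1]

Assembling the blocks gives a Jordan form
J =
  [-5,  1,  0,  0]
  [ 0, -5,  0,  0]
  [ 0,  0, -5,  0]
  [ 0,  0,  0, -5]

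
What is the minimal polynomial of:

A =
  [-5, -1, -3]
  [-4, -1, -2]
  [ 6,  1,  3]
x^3 + 3*x^2 + 3*x + 1

The characteristic polynomial is χ_A(x) = (x + 1)^3, so the eigenvalues are known. The minimal polynomial is
  m_A(x) = Π_λ (x − λ)^{k_λ}
where k_λ is the size of the *largest* Jordan block for λ (equivalently, the smallest k with (A − λI)^k v = 0 for every generalised eigenvector v of λ).

  λ = -1: largest Jordan block has size 3, contributing (x + 1)^3

So m_A(x) = (x + 1)^3 = x^3 + 3*x^2 + 3*x + 1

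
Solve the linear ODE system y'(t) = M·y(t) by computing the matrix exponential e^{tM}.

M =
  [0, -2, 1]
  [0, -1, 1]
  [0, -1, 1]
e^{tM} =
  [1, t^2/2 - 2*t, -t^2/2 + t]
  [0, 1 - t, t]
  [0, -t, t + 1]

Strategy: write M = P · J · P⁻¹ where J is a Jordan canonical form, so e^{tM} = P · e^{tJ} · P⁻¹, and e^{tJ} can be computed block-by-block.

M has Jordan form
J =
  [0, 1, 0]
  [0, 0, 1]
  [0, 0, 0]
(up to reordering of blocks).

Per-block formulas:
  For a 3×3 Jordan block J_3(0): exp(t · J_3(0)) = e^(0t)·(I + t·N + (t^2/2)·N^2), where N is the 3×3 nilpotent shift.

After assembling e^{tJ} and conjugating by P, we get:

e^{tM} =
  [1, t^2/2 - 2*t, -t^2/2 + t]
  [0, 1 - t, t]
  [0, -t, t + 1]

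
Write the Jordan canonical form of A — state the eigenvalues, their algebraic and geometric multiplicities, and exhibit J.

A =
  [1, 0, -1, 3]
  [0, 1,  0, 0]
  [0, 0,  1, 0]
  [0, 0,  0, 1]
J_2(1) ⊕ J_1(1) ⊕ J_1(1)

The characteristic polynomial is
  det(x·I − A) = x^4 - 4*x^3 + 6*x^2 - 4*x + 1 = (x - 1)^4

Eigenvalues and multiplicities (the geometric multiplicity of λ is n − rank(A − λI), which equals the number of Jordan blocks for λ):
  λ = 1: algebraic multiplicity = 4, geometric multiplicity = 3

Determining the block sizes for each eigenvalue:
  λ = 1: 3 blocks summing to 4 forces exactly one block of size 2 and the rest size 1 → block sizes [2, 1, 1]

Assembling the blocks gives a Jordan form
J =
  [1, 1, 0, 0]
  [0, 1, 0, 0]
  [0, 0, 1, 0]
  [0, 0, 0, 1]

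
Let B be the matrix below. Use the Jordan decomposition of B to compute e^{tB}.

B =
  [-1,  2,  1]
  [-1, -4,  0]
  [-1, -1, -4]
e^{tB} =
  [t^2*exp(-3*t)/2 + 2*t*exp(-3*t) + exp(-3*t), t^2*exp(-3*t)/2 + 2*t*exp(-3*t), t^2*exp(-3*t)/2 + t*exp(-3*t)]
  [-t^2*exp(-3*t)/2 - t*exp(-3*t), -t^2*exp(-3*t)/2 - t*exp(-3*t) + exp(-3*t), -t^2*exp(-3*t)/2]
  [-t*exp(-3*t), -t*exp(-3*t), -t*exp(-3*t) + exp(-3*t)]

Strategy: write B = P · J · P⁻¹ where J is a Jordan canonical form, so e^{tB} = P · e^{tJ} · P⁻¹, and e^{tJ} can be computed block-by-block.

B has Jordan form
J =
  [-3,  1,  0]
  [ 0, -3,  1]
  [ 0,  0, -3]
(up to reordering of blocks).

Per-block formulas:
  For a 3×3 Jordan block J_3(-3): exp(t · J_3(-3)) = e^(-3t)·(I + t·N + (t^2/2)·N^2), where N is the 3×3 nilpotent shift.

After assembling e^{tJ} and conjugating by P, we get:

e^{tB} =
  [t^2*exp(-3*t)/2 + 2*t*exp(-3*t) + exp(-3*t), t^2*exp(-3*t)/2 + 2*t*exp(-3*t), t^2*exp(-3*t)/2 + t*exp(-3*t)]
  [-t^2*exp(-3*t)/2 - t*exp(-3*t), -t^2*exp(-3*t)/2 - t*exp(-3*t) + exp(-3*t), -t^2*exp(-3*t)/2]
  [-t*exp(-3*t), -t*exp(-3*t), -t*exp(-3*t) + exp(-3*t)]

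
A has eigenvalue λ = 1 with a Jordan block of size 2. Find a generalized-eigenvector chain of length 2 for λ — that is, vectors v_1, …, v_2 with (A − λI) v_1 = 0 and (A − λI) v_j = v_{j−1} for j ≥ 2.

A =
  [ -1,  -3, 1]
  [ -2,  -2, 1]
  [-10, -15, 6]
A Jordan chain for λ = 1 of length 2:
v_1 = (-2, -2, -10)ᵀ
v_2 = (1, 0, 0)ᵀ

Let N = A − (1)·I. We want v_2 with N^2 v_2 = 0 but N^1 v_2 ≠ 0; then v_{j-1} := N · v_j for j = 2, …, 2.

Pick v_2 = (1, 0, 0)ᵀ.
Then v_1 = N · v_2 = (-2, -2, -10)ᵀ.

Sanity check: (A − (1)·I) v_1 = (0, 0, 0)ᵀ = 0. ✓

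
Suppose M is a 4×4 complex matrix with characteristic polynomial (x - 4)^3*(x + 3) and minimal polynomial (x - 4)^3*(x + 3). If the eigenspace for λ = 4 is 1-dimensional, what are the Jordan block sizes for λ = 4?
Block sizes for λ = 4: [3]

Step 1 — from the characteristic polynomial, algebraic multiplicity of λ = 4 is 3. From dim ker(M − (4)·I) = 1, there are exactly 1 Jordan blocks for λ = 4.
Step 2 — from the minimal polynomial, the factor (x − 4)^3 tells us the largest block for λ = 4 has size 3.
Step 3 — with total size 3, 1 blocks, and largest block 3, the block sizes (in nonincreasing order) are [3].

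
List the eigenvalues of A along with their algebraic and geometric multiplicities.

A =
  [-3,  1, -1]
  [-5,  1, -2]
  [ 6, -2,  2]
λ = 0: alg = 3, geom = 1

Step 1 — factor the characteristic polynomial to read off the algebraic multiplicities:
  χ_A(x) = x^3

Step 2 — compute geometric multiplicities via the rank-nullity identity g(λ) = n − rank(A − λI):
  rank(A − (0)·I) = 2, so dim ker(A − (0)·I) = n − 2 = 1

Summary:
  λ = 0: algebraic multiplicity = 3, geometric multiplicity = 1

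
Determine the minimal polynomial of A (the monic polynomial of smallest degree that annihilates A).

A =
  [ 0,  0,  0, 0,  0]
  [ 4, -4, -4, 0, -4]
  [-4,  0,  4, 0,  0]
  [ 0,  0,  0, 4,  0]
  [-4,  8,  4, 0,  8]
x^2 - 4*x

The characteristic polynomial is χ_A(x) = x^2*(x - 4)^3, so the eigenvalues are known. The minimal polynomial is
  m_A(x) = Π_λ (x − λ)^{k_λ}
where k_λ is the size of the *largest* Jordan block for λ (equivalently, the smallest k with (A − λI)^k v = 0 for every generalised eigenvector v of λ).

  λ = 0: largest Jordan block has size 1, contributing (x − 0)
  λ = 4: largest Jordan block has size 1, contributing (x − 4)

So m_A(x) = x*(x - 4) = x^2 - 4*x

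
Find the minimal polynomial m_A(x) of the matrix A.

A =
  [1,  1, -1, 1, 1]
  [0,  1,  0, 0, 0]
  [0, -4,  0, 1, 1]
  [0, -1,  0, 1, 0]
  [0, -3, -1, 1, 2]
x^2 - 2*x + 1

The characteristic polynomial is χ_A(x) = (x - 1)^5, so the eigenvalues are known. The minimal polynomial is
  m_A(x) = Π_λ (x − λ)^{k_λ}
where k_λ is the size of the *largest* Jordan block for λ (equivalently, the smallest k with (A − λI)^k v = 0 for every generalised eigenvector v of λ).

  λ = 1: largest Jordan block has size 2, contributing (x − 1)^2

So m_A(x) = (x - 1)^2 = x^2 - 2*x + 1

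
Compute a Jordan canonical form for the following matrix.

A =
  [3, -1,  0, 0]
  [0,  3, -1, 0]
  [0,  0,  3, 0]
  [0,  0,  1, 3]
J_3(3) ⊕ J_1(3)

The characteristic polynomial is
  det(x·I − A) = x^4 - 12*x^3 + 54*x^2 - 108*x + 81 = (x - 3)^4

Eigenvalues and multiplicities (the geometric multiplicity of λ is n − rank(A − λI), which equals the number of Jordan blocks for λ):
  λ = 3: algebraic multiplicity = 4, geometric multiplicity = 2

Determining the block sizes for each eigenvalue:
  λ = 3: with am = 4 and gm = 2, the partition is not yet determined (e.g. several partitions of 4 into 2 parts exist). Let N = A − (3)·I. Computing rank(N^1) = 2, rank(N^2) = 1, rank(N^3) = 0; the number of blocks of size ≥ j is rank(N^{j−1}) − rank(N^j), giving [2, 1, 1]. So we have 1 block(s) of size 3, 1 block(s) of size 1 → block sizes [3, 1]

Assembling the blocks gives a Jordan form
J =
  [3, 1, 0, 0]
  [0, 3, 1, 0]
  [0, 0, 3, 0]
  [0, 0, 0, 3]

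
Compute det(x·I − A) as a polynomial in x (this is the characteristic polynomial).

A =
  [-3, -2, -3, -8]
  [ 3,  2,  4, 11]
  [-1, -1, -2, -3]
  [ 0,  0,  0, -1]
x^4 + 4*x^3 + 6*x^2 + 4*x + 1

Expanding det(x·I − A) (e.g. by cofactor expansion or by noting that A is similar to its Jordan form J, which has the same characteristic polynomial as A) gives
  χ_A(x) = x^4 + 4*x^3 + 6*x^2 + 4*x + 1
which factors as (x + 1)^4. The eigenvalues (with algebraic multiplicities) are λ = -1 with multiplicity 4.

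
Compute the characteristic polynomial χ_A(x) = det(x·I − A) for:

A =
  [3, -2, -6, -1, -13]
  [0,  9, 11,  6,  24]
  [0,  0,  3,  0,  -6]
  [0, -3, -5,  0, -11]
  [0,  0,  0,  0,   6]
x^5 - 21*x^4 + 171*x^3 - 675*x^2 + 1296*x - 972

Expanding det(x·I − A) (e.g. by cofactor expansion or by noting that A is similar to its Jordan form J, which has the same characteristic polynomial as A) gives
  χ_A(x) = x^5 - 21*x^4 + 171*x^3 - 675*x^2 + 1296*x - 972
which factors as (x - 6)^2*(x - 3)^3. The eigenvalues (with algebraic multiplicities) are λ = 3 with multiplicity 3, λ = 6 with multiplicity 2.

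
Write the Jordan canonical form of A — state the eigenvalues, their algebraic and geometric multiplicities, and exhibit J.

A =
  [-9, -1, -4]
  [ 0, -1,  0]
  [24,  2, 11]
J_2(-1) ⊕ J_1(3)

The characteristic polynomial is
  det(x·I − A) = x^3 - x^2 - 5*x - 3 = (x - 3)*(x + 1)^2

Eigenvalues and multiplicities (the geometric multiplicity of λ is n − rank(A − λI), which equals the number of Jordan blocks for λ):
  λ = -1: algebraic multiplicity = 2, geometric multiplicity = 1
  λ = 3: algebraic multiplicity = 1, geometric multiplicity = 1

Determining the block sizes for each eigenvalue:
  λ = -1: one block (gm = 1), so the single block has size am = 2 → block sizes [2]
  λ = 3: one block (gm = 1), so the single block has size am = 1 → block sizes [1]

Assembling the blocks gives a Jordan form
J =
  [-1,  1, 0]
  [ 0, -1, 0]
  [ 0,  0, 3]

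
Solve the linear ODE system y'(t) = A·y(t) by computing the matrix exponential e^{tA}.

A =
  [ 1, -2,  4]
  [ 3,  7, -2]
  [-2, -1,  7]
e^{tA} =
  [t^2*exp(5*t) - 4*t*exp(5*t) + exp(5*t), -2*t*exp(5*t), -2*t^2*exp(5*t) + 4*t*exp(5*t)]
  [-t^2*exp(5*t) + 3*t*exp(5*t), 2*t*exp(5*t) + exp(5*t), 2*t^2*exp(5*t) - 2*t*exp(5*t)]
  [t^2*exp(5*t)/2 - 2*t*exp(5*t), -t*exp(5*t), -t^2*exp(5*t) + 2*t*exp(5*t) + exp(5*t)]

Strategy: write A = P · J · P⁻¹ where J is a Jordan canonical form, so e^{tA} = P · e^{tJ} · P⁻¹, and e^{tJ} can be computed block-by-block.

A has Jordan form
J =
  [5, 1, 0]
  [0, 5, 1]
  [0, 0, 5]
(up to reordering of blocks).

Per-block formulas:
  For a 3×3 Jordan block J_3(5): exp(t · J_3(5)) = e^(5t)·(I + t·N + (t^2/2)·N^2), where N is the 3×3 nilpotent shift.

After assembling e^{tJ} and conjugating by P, we get:

e^{tA} =
  [t^2*exp(5*t) - 4*t*exp(5*t) + exp(5*t), -2*t*exp(5*t), -2*t^2*exp(5*t) + 4*t*exp(5*t)]
  [-t^2*exp(5*t) + 3*t*exp(5*t), 2*t*exp(5*t) + exp(5*t), 2*t^2*exp(5*t) - 2*t*exp(5*t)]
  [t^2*exp(5*t)/2 - 2*t*exp(5*t), -t*exp(5*t), -t^2*exp(5*t) + 2*t*exp(5*t) + exp(5*t)]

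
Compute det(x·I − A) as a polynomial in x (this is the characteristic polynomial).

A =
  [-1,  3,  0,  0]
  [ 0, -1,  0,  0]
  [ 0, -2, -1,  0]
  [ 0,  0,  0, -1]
x^4 + 4*x^3 + 6*x^2 + 4*x + 1

Expanding det(x·I − A) (e.g. by cofactor expansion or by noting that A is similar to its Jordan form J, which has the same characteristic polynomial as A) gives
  χ_A(x) = x^4 + 4*x^3 + 6*x^2 + 4*x + 1
which factors as (x + 1)^4. The eigenvalues (with algebraic multiplicities) are λ = -1 with multiplicity 4.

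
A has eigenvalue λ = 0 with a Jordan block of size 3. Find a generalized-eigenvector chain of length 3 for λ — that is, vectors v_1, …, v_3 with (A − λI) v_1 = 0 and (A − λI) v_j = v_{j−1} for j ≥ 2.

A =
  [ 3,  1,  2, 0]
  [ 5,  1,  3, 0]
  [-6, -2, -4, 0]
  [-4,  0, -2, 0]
A Jordan chain for λ = 0 of length 3:
v_1 = (2, 2, -4, 0)ᵀ
v_2 = (3, 5, -6, -4)ᵀ
v_3 = (1, 0, 0, 0)ᵀ

Let N = A − (0)·I. We want v_3 with N^3 v_3 = 0 but N^2 v_3 ≠ 0; then v_{j-1} := N · v_j for j = 3, …, 2.

Pick v_3 = (1, 0, 0, 0)ᵀ.
Then v_2 = N · v_3 = (3, 5, -6, -4)ᵀ.
Then v_1 = N · v_2 = (2, 2, -4, 0)ᵀ.

Sanity check: (A − (0)·I) v_1 = (0, 0, 0, 0)ᵀ = 0. ✓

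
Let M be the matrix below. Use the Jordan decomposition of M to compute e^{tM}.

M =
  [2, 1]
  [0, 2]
e^{tM} =
  [exp(2*t), t*exp(2*t)]
  [0, exp(2*t)]

Strategy: write M = P · J · P⁻¹ where J is a Jordan canonical form, so e^{tM} = P · e^{tJ} · P⁻¹, and e^{tJ} can be computed block-by-block.

M has Jordan form
J =
  [2, 1]
  [0, 2]
(up to reordering of blocks).

Per-block formulas:
  For a 2×2 Jordan block J_2(2): exp(t · J_2(2)) = e^(2t)·(I + t·N), where N is the 2×2 nilpotent shift.

After assembling e^{tJ} and conjugating by P, we get:

e^{tM} =
  [exp(2*t), t*exp(2*t)]
  [0, exp(2*t)]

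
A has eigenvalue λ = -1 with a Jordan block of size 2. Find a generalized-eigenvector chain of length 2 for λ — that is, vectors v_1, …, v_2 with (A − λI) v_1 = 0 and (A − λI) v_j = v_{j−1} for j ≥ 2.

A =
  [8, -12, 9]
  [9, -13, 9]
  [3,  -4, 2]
A Jordan chain for λ = -1 of length 2:
v_1 = (9, 9, 3)ᵀ
v_2 = (1, 0, 0)ᵀ

Let N = A − (-1)·I. We want v_2 with N^2 v_2 = 0 but N^1 v_2 ≠ 0; then v_{j-1} := N · v_j for j = 2, …, 2.

Pick v_2 = (1, 0, 0)ᵀ.
Then v_1 = N · v_2 = (9, 9, 3)ᵀ.

Sanity check: (A − (-1)·I) v_1 = (0, 0, 0)ᵀ = 0. ✓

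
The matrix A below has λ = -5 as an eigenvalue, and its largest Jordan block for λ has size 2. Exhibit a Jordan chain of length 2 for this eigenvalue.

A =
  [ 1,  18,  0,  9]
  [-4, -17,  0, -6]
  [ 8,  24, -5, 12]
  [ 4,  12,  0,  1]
A Jordan chain for λ = -5 of length 2:
v_1 = (6, -4, 8, 4)ᵀ
v_2 = (1, 0, 0, 0)ᵀ

Let N = A − (-5)·I. We want v_2 with N^2 v_2 = 0 but N^1 v_2 ≠ 0; then v_{j-1} := N · v_j for j = 2, …, 2.

Pick v_2 = (1, 0, 0, 0)ᵀ.
Then v_1 = N · v_2 = (6, -4, 8, 4)ᵀ.

Sanity check: (A − (-5)·I) v_1 = (0, 0, 0, 0)ᵀ = 0. ✓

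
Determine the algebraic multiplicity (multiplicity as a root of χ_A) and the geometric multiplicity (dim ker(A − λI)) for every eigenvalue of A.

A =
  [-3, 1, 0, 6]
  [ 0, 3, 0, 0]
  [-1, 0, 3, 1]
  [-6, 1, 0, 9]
λ = 3: alg = 4, geom = 2

Step 1 — factor the characteristic polynomial to read off the algebraic multiplicities:
  χ_A(x) = (x - 3)^4

Step 2 — compute geometric multiplicities via the rank-nullity identity g(λ) = n − rank(A − λI):
  rank(A − (3)·I) = 2, so dim ker(A − (3)·I) = n − 2 = 2

Summary:
  λ = 3: algebraic multiplicity = 4, geometric multiplicity = 2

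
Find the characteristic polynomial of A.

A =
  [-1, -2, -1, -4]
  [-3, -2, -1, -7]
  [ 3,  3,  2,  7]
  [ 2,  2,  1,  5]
x^4 - 4*x^3 + 6*x^2 - 4*x + 1

Expanding det(x·I − A) (e.g. by cofactor expansion or by noting that A is similar to its Jordan form J, which has the same characteristic polynomial as A) gives
  χ_A(x) = x^4 - 4*x^3 + 6*x^2 - 4*x + 1
which factors as (x - 1)^4. The eigenvalues (with algebraic multiplicities) are λ = 1 with multiplicity 4.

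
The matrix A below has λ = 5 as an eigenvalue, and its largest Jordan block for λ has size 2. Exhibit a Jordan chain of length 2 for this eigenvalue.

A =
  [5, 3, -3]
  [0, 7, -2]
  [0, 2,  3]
A Jordan chain for λ = 5 of length 2:
v_1 = (3, 2, 2)ᵀ
v_2 = (0, 1, 0)ᵀ

Let N = A − (5)·I. We want v_2 with N^2 v_2 = 0 but N^1 v_2 ≠ 0; then v_{j-1} := N · v_j for j = 2, …, 2.

Pick v_2 = (0, 1, 0)ᵀ.
Then v_1 = N · v_2 = (3, 2, 2)ᵀ.

Sanity check: (A − (5)·I) v_1 = (0, 0, 0)ᵀ = 0. ✓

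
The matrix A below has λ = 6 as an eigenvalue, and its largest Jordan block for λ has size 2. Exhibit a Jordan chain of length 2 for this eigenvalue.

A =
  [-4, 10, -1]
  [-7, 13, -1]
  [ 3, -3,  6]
A Jordan chain for λ = 6 of length 2:
v_1 = (-1, -1, 0)ᵀ
v_2 = (0, 0, 1)ᵀ

Let N = A − (6)·I. We want v_2 with N^2 v_2 = 0 but N^1 v_2 ≠ 0; then v_{j-1} := N · v_j for j = 2, …, 2.

Pick v_2 = (0, 0, 1)ᵀ.
Then v_1 = N · v_2 = (-1, -1, 0)ᵀ.

Sanity check: (A − (6)·I) v_1 = (0, 0, 0)ᵀ = 0. ✓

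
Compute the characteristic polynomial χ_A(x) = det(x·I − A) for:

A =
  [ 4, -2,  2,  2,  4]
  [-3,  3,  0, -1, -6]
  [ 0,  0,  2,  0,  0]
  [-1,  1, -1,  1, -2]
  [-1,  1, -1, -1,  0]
x^5 - 10*x^4 + 40*x^3 - 80*x^2 + 80*x - 32

Expanding det(x·I − A) (e.g. by cofactor expansion or by noting that A is similar to its Jordan form J, which has the same characteristic polynomial as A) gives
  χ_A(x) = x^5 - 10*x^4 + 40*x^3 - 80*x^2 + 80*x - 32
which factors as (x - 2)^5. The eigenvalues (with algebraic multiplicities) are λ = 2 with multiplicity 5.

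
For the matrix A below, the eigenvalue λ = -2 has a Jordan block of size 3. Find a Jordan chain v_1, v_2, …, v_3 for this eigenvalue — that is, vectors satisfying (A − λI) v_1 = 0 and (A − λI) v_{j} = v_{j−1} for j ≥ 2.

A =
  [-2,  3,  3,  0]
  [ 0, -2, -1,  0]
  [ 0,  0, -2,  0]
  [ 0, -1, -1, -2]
A Jordan chain for λ = -2 of length 3:
v_1 = (-3, 0, 0, 1)ᵀ
v_2 = (3, -1, 0, -1)ᵀ
v_3 = (0, 0, 1, 0)ᵀ

Let N = A − (-2)·I. We want v_3 with N^3 v_3 = 0 but N^2 v_3 ≠ 0; then v_{j-1} := N · v_j for j = 3, …, 2.

Pick v_3 = (0, 0, 1, 0)ᵀ.
Then v_2 = N · v_3 = (3, -1, 0, -1)ᵀ.
Then v_1 = N · v_2 = (-3, 0, 0, 1)ᵀ.

Sanity check: (A − (-2)·I) v_1 = (0, 0, 0, 0)ᵀ = 0. ✓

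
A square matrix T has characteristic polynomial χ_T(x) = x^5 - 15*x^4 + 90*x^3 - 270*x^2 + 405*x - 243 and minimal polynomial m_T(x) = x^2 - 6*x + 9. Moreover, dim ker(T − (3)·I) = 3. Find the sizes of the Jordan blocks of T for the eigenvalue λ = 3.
Block sizes for λ = 3: [2, 2, 1]

Step 1 — from the characteristic polynomial, algebraic multiplicity of λ = 3 is 5. From dim ker(T − (3)·I) = 3, there are exactly 3 Jordan blocks for λ = 3.
Step 2 — from the minimal polynomial, the factor (x − 3)^2 tells us the largest block for λ = 3 has size 2.
Step 3 — with total size 5, 3 blocks, and largest block 2, the block sizes (in nonincreasing order) are [2, 2, 1].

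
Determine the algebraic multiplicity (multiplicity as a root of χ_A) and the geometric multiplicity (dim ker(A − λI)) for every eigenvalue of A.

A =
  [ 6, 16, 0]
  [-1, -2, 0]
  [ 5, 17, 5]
λ = 2: alg = 2, geom = 1; λ = 5: alg = 1, geom = 1

Step 1 — factor the characteristic polynomial to read off the algebraic multiplicities:
  χ_A(x) = (x - 5)*(x - 2)^2

Step 2 — compute geometric multiplicities via the rank-nullity identity g(λ) = n − rank(A − λI):
  rank(A − (2)·I) = 2, so dim ker(A − (2)·I) = n − 2 = 1
  rank(A − (5)·I) = 2, so dim ker(A − (5)·I) = n − 2 = 1

Summary:
  λ = 2: algebraic multiplicity = 2, geometric multiplicity = 1
  λ = 5: algebraic multiplicity = 1, geometric multiplicity = 1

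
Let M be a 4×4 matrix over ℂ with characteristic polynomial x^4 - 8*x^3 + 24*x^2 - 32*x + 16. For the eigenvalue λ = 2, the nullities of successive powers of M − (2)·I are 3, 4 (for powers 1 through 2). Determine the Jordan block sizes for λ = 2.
Block sizes for λ = 2: [2, 1, 1]

From the dimensions of kernels of powers, the number of Jordan blocks of size at least j is d_j − d_{j−1} where d_j = dim ker(N^j) (with d_0 = 0). Computing the differences gives [3, 1].
The number of blocks of size exactly k is (#blocks of size ≥ k) − (#blocks of size ≥ k + 1), so the partition is: 2 block(s) of size 1, 1 block(s) of size 2.
In nonincreasing order the block sizes are [2, 1, 1].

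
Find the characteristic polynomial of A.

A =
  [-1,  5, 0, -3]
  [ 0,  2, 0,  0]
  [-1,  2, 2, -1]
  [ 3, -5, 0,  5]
x^4 - 8*x^3 + 24*x^2 - 32*x + 16

Expanding det(x·I − A) (e.g. by cofactor expansion or by noting that A is similar to its Jordan form J, which has the same characteristic polynomial as A) gives
  χ_A(x) = x^4 - 8*x^3 + 24*x^2 - 32*x + 16
which factors as (x - 2)^4. The eigenvalues (with algebraic multiplicities) are λ = 2 with multiplicity 4.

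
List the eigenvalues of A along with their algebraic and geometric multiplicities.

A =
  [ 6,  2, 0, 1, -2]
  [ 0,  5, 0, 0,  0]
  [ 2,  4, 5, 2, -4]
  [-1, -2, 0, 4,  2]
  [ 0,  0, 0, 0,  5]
λ = 5: alg = 5, geom = 4

Step 1 — factor the characteristic polynomial to read off the algebraic multiplicities:
  χ_A(x) = (x - 5)^5

Step 2 — compute geometric multiplicities via the rank-nullity identity g(λ) = n − rank(A − λI):
  rank(A − (5)·I) = 1, so dim ker(A − (5)·I) = n − 1 = 4

Summary:
  λ = 5: algebraic multiplicity = 5, geometric multiplicity = 4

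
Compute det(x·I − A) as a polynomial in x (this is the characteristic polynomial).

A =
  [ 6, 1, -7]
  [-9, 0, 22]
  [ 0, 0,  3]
x^3 - 9*x^2 + 27*x - 27

Expanding det(x·I − A) (e.g. by cofactor expansion or by noting that A is similar to its Jordan form J, which has the same characteristic polynomial as A) gives
  χ_A(x) = x^3 - 9*x^2 + 27*x - 27
which factors as (x - 3)^3. The eigenvalues (with algebraic multiplicities) are λ = 3 with multiplicity 3.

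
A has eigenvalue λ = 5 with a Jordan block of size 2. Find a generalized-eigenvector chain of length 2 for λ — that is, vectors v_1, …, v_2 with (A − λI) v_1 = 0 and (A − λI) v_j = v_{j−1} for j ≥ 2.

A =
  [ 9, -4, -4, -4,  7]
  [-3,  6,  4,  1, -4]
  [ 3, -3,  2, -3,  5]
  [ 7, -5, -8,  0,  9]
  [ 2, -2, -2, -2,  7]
A Jordan chain for λ = 5 of length 2:
v_1 = (0, -2, 0, 2, 0)ᵀ
v_2 = (1, 1, 0, 0, 0)ᵀ

Let N = A − (5)·I. We want v_2 with N^2 v_2 = 0 but N^1 v_2 ≠ 0; then v_{j-1} := N · v_j for j = 2, …, 2.

Pick v_2 = (1, 1, 0, 0, 0)ᵀ.
Then v_1 = N · v_2 = (0, -2, 0, 2, 0)ᵀ.

Sanity check: (A − (5)·I) v_1 = (0, 0, 0, 0, 0)ᵀ = 0. ✓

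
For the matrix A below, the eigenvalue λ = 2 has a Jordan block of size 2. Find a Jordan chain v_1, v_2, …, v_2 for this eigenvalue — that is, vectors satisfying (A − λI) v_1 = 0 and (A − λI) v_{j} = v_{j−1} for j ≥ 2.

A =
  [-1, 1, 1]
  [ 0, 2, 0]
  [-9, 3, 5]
A Jordan chain for λ = 2 of length 2:
v_1 = (-3, 0, -9)ᵀ
v_2 = (1, 0, 0)ᵀ

Let N = A − (2)·I. We want v_2 with N^2 v_2 = 0 but N^1 v_2 ≠ 0; then v_{j-1} := N · v_j for j = 2, …, 2.

Pick v_2 = (1, 0, 0)ᵀ.
Then v_1 = N · v_2 = (-3, 0, -9)ᵀ.

Sanity check: (A − (2)·I) v_1 = (0, 0, 0)ᵀ = 0. ✓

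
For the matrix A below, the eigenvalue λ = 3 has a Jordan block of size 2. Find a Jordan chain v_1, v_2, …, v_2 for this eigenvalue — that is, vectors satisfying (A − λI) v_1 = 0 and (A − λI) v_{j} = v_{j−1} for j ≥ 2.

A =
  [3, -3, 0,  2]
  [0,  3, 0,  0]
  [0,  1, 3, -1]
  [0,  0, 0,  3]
A Jordan chain for λ = 3 of length 2:
v_1 = (-3, 0, 1, 0)ᵀ
v_2 = (0, 1, 0, 0)ᵀ

Let N = A − (3)·I. We want v_2 with N^2 v_2 = 0 but N^1 v_2 ≠ 0; then v_{j-1} := N · v_j for j = 2, …, 2.

Pick v_2 = (0, 1, 0, 0)ᵀ.
Then v_1 = N · v_2 = (-3, 0, 1, 0)ᵀ.

Sanity check: (A − (3)·I) v_1 = (0, 0, 0, 0)ᵀ = 0. ✓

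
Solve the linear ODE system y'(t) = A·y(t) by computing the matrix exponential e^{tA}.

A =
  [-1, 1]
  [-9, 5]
e^{tA} =
  [-3*t*exp(2*t) + exp(2*t), t*exp(2*t)]
  [-9*t*exp(2*t), 3*t*exp(2*t) + exp(2*t)]

Strategy: write A = P · J · P⁻¹ where J is a Jordan canonical form, so e^{tA} = P · e^{tJ} · P⁻¹, and e^{tJ} can be computed block-by-block.

A has Jordan form
J =
  [2, 1]
  [0, 2]
(up to reordering of blocks).

Per-block formulas:
  For a 2×2 Jordan block J_2(2): exp(t · J_2(2)) = e^(2t)·(I + t·N), where N is the 2×2 nilpotent shift.

After assembling e^{tJ} and conjugating by P, we get:

e^{tA} =
  [-3*t*exp(2*t) + exp(2*t), t*exp(2*t)]
  [-9*t*exp(2*t), 3*t*exp(2*t) + exp(2*t)]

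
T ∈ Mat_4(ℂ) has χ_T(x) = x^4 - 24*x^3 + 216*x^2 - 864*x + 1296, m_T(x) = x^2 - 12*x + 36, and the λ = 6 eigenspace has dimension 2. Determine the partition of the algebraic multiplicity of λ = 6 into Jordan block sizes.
Block sizes for λ = 6: [2, 2]

Step 1 — from the characteristic polynomial, algebraic multiplicity of λ = 6 is 4. From dim ker(T − (6)·I) = 2, there are exactly 2 Jordan blocks for λ = 6.
Step 2 — from the minimal polynomial, the factor (x − 6)^2 tells us the largest block for λ = 6 has size 2.
Step 3 — with total size 4, 2 blocks, and largest block 2, the block sizes (in nonincreasing order) are [2, 2].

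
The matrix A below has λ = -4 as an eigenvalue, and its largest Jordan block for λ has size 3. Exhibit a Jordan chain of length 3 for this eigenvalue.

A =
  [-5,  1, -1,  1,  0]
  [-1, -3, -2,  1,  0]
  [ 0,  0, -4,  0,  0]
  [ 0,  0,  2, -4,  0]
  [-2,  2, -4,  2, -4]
A Jordan chain for λ = -4 of length 3:
v_1 = (1, 1, 0, 0, 2)ᵀ
v_2 = (-1, -2, 0, 2, -4)ᵀ
v_3 = (0, 0, 1, 0, 0)ᵀ

Let N = A − (-4)·I. We want v_3 with N^3 v_3 = 0 but N^2 v_3 ≠ 0; then v_{j-1} := N · v_j for j = 3, …, 2.

Pick v_3 = (0, 0, 1, 0, 0)ᵀ.
Then v_2 = N · v_3 = (-1, -2, 0, 2, -4)ᵀ.
Then v_1 = N · v_2 = (1, 1, 0, 0, 2)ᵀ.

Sanity check: (A − (-4)·I) v_1 = (0, 0, 0, 0, 0)ᵀ = 0. ✓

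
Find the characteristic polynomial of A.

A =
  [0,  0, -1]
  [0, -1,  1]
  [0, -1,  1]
x^3

Expanding det(x·I − A) (e.g. by cofactor expansion or by noting that A is similar to its Jordan form J, which has the same characteristic polynomial as A) gives
  χ_A(x) = x^3
which factors as x^3. The eigenvalues (with algebraic multiplicities) are λ = 0 with multiplicity 3.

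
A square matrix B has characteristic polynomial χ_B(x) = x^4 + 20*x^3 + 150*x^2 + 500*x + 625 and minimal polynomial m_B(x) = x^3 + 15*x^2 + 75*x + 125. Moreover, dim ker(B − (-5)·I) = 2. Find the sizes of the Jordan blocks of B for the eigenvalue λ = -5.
Block sizes for λ = -5: [3, 1]

Step 1 — from the characteristic polynomial, algebraic multiplicity of λ = -5 is 4. From dim ker(B − (-5)·I) = 2, there are exactly 2 Jordan blocks for λ = -5.
Step 2 — from the minimal polynomial, the factor (x + 5)^3 tells us the largest block for λ = -5 has size 3.
Step 3 — with total size 4, 2 blocks, and largest block 3, the block sizes (in nonincreasing order) are [3, 1].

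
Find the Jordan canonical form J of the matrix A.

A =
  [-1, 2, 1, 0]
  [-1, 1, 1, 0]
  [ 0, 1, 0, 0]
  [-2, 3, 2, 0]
J_3(0) ⊕ J_1(0)

The characteristic polynomial is
  det(x·I − A) = x^4

Eigenvalues and multiplicities (the geometric multiplicity of λ is n − rank(A − λI), which equals the number of Jordan blocks for λ):
  λ = 0: algebraic multiplicity = 4, geometric multiplicity = 2

Determining the block sizes for each eigenvalue:
  λ = 0: with am = 4 and gm = 2, the partition is not yet determined (e.g. several partitions of 4 into 2 parts exist). Let N = A − (0)·I. Computing rank(N^1) = 2, rank(N^2) = 1, rank(N^3) = 0; the number of blocks of size ≥ j is rank(N^{j−1}) − rank(N^j), giving [2, 1, 1]. So we have 1 block(s) of size 3, 1 block(s) of size 1 → block sizes [3, 1]

Assembling the blocks gives a Jordan form
J =
  [0, 1, 0, 0]
  [0, 0, 1, 0]
  [0, 0, 0, 0]
  [0, 0, 0, 0]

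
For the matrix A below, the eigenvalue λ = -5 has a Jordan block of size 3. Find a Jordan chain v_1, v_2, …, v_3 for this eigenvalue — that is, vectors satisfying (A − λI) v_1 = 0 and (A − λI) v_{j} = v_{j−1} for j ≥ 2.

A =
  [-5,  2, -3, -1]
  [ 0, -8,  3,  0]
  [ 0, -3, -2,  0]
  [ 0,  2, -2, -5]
A Jordan chain for λ = -5 of length 3:
v_1 = (1, 0, 0, 0)ᵀ
v_2 = (2, -3, -3, 2)ᵀ
v_3 = (0, 1, 0, 0)ᵀ

Let N = A − (-5)·I. We want v_3 with N^3 v_3 = 0 but N^2 v_3 ≠ 0; then v_{j-1} := N · v_j for j = 3, …, 2.

Pick v_3 = (0, 1, 0, 0)ᵀ.
Then v_2 = N · v_3 = (2, -3, -3, 2)ᵀ.
Then v_1 = N · v_2 = (1, 0, 0, 0)ᵀ.

Sanity check: (A − (-5)·I) v_1 = (0, 0, 0, 0)ᵀ = 0. ✓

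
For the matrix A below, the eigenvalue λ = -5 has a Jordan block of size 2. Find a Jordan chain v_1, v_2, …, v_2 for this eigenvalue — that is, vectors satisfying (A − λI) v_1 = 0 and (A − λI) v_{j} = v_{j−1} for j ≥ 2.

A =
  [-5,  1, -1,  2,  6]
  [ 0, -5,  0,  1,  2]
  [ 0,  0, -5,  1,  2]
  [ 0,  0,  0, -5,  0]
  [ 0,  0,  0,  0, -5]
A Jordan chain for λ = -5 of length 2:
v_1 = (1, 0, 0, 0, 0)ᵀ
v_2 = (0, 1, 0, 0, 0)ᵀ

Let N = A − (-5)·I. We want v_2 with N^2 v_2 = 0 but N^1 v_2 ≠ 0; then v_{j-1} := N · v_j for j = 2, …, 2.

Pick v_2 = (0, 1, 0, 0, 0)ᵀ.
Then v_1 = N · v_2 = (1, 0, 0, 0, 0)ᵀ.

Sanity check: (A − (-5)·I) v_1 = (0, 0, 0, 0, 0)ᵀ = 0. ✓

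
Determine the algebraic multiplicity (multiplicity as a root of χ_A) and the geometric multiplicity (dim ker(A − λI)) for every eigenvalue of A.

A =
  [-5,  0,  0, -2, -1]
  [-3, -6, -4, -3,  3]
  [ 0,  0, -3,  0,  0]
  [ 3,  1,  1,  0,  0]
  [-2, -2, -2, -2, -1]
λ = -3: alg = 5, geom = 2

Step 1 — factor the characteristic polynomial to read off the algebraic multiplicities:
  χ_A(x) = (x + 3)^5

Step 2 — compute geometric multiplicities via the rank-nullity identity g(λ) = n − rank(A − λI):
  rank(A − (-3)·I) = 3, so dim ker(A − (-3)·I) = n − 3 = 2

Summary:
  λ = -3: algebraic multiplicity = 5, geometric multiplicity = 2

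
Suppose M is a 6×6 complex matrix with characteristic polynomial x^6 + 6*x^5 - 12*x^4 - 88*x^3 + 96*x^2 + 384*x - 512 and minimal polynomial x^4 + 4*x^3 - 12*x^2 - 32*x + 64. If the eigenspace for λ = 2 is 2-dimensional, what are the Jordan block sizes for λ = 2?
Block sizes for λ = 2: [2, 1]

Step 1 — from the characteristic polynomial, algebraic multiplicity of λ = 2 is 3. From dim ker(M − (2)·I) = 2, there are exactly 2 Jordan blocks for λ = 2.
Step 2 — from the minimal polynomial, the factor (x − 2)^2 tells us the largest block for λ = 2 has size 2.
Step 3 — with total size 3, 2 blocks, and largest block 2, the block sizes (in nonincreasing order) are [2, 1].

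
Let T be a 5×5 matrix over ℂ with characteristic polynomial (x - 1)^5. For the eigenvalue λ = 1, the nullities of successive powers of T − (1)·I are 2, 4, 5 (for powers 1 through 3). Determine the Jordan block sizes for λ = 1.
Block sizes for λ = 1: [3, 2]

From the dimensions of kernels of powers, the number of Jordan blocks of size at least j is d_j − d_{j−1} where d_j = dim ker(N^j) (with d_0 = 0). Computing the differences gives [2, 2, 1].
The number of blocks of size exactly k is (#blocks of size ≥ k) − (#blocks of size ≥ k + 1), so the partition is: 1 block(s) of size 2, 1 block(s) of size 3.
In nonincreasing order the block sizes are [3, 2].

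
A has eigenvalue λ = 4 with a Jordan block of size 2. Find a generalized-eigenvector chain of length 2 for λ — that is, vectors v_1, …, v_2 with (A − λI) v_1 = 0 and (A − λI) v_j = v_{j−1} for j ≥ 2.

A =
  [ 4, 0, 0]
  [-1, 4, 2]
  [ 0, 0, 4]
A Jordan chain for λ = 4 of length 2:
v_1 = (0, -1, 0)ᵀ
v_2 = (1, 0, 0)ᵀ

Let N = A − (4)·I. We want v_2 with N^2 v_2 = 0 but N^1 v_2 ≠ 0; then v_{j-1} := N · v_j for j = 2, …, 2.

Pick v_2 = (1, 0, 0)ᵀ.
Then v_1 = N · v_2 = (0, -1, 0)ᵀ.

Sanity check: (A − (4)·I) v_1 = (0, 0, 0)ᵀ = 0. ✓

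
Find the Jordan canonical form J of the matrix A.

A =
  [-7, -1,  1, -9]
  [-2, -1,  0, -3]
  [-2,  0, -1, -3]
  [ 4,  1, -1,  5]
J_3(-1) ⊕ J_1(-1)

The characteristic polynomial is
  det(x·I − A) = x^4 + 4*x^3 + 6*x^2 + 4*x + 1 = (x + 1)^4

Eigenvalues and multiplicities (the geometric multiplicity of λ is n − rank(A − λI), which equals the number of Jordan blocks for λ):
  λ = -1: algebraic multiplicity = 4, geometric multiplicity = 2

Determining the block sizes for each eigenvalue:
  λ = -1: with am = 4 and gm = 2, the partition is not yet determined (e.g. several partitions of 4 into 2 parts exist). Let N = A − (-1)·I. Computing rank(N^1) = 2, rank(N^2) = 1, rank(N^3) = 0; the number of blocks of size ≥ j is rank(N^{j−1}) − rank(N^j), giving [2, 1, 1]. So we have 1 block(s) of size 3, 1 block(s) of size 1 → block sizes [3, 1]

Assembling the blocks gives a Jordan form
J =
  [-1,  1,  0,  0]
  [ 0, -1,  1,  0]
  [ 0,  0, -1,  0]
  [ 0,  0,  0, -1]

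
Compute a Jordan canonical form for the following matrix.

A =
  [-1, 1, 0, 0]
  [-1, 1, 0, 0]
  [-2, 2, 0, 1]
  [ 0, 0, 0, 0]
J_2(0) ⊕ J_2(0)

The characteristic polynomial is
  det(x·I − A) = x^4

Eigenvalues and multiplicities (the geometric multiplicity of λ is n − rank(A − λI), which equals the number of Jordan blocks for λ):
  λ = 0: algebraic multiplicity = 4, geometric multiplicity = 2

Determining the block sizes for each eigenvalue:
  λ = 0: with am = 4 and gm = 2, the partition is not yet determined (e.g. several partitions of 4 into 2 parts exist). Let N = A − (0)·I. Computing rank(N^1) = 2, rank(N^2) = 0; the number of blocks of size ≥ j is rank(N^{j−1}) − rank(N^j), giving [2, 2]. So we have 2 block(s) of size 2 → block sizes [2, 2]

Assembling the blocks gives a Jordan form
J =
  [0, 1, 0, 0]
  [0, 0, 0, 0]
  [0, 0, 0, 1]
  [0, 0, 0, 0]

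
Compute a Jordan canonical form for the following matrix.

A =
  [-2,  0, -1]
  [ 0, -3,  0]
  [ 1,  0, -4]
J_2(-3) ⊕ J_1(-3)

The characteristic polynomial is
  det(x·I − A) = x^3 + 9*x^2 + 27*x + 27 = (x + 3)^3

Eigenvalues and multiplicities (the geometric multiplicity of λ is n − rank(A − λI), which equals the number of Jordan blocks for λ):
  λ = -3: algebraic multiplicity = 3, geometric multiplicity = 2

Determining the block sizes for each eigenvalue:
  λ = -3: 2 blocks summing to 3 forces exactly one block of size 2 and the rest size 1 → block sizes [2, 1]

Assembling the blocks gives a Jordan form
J =
  [-3,  1,  0]
  [ 0, -3,  0]
  [ 0,  0, -3]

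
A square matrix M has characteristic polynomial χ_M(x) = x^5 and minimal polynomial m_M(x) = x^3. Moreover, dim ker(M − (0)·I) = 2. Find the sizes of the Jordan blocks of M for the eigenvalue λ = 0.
Block sizes for λ = 0: [3, 2]

Step 1 — from the characteristic polynomial, algebraic multiplicity of λ = 0 is 5. From dim ker(M − (0)·I) = 2, there are exactly 2 Jordan blocks for λ = 0.
Step 2 — from the minimal polynomial, the factor (x − 0)^3 tells us the largest block for λ = 0 has size 3.
Step 3 — with total size 5, 2 blocks, and largest block 3, the block sizes (in nonincreasing order) are [3, 2].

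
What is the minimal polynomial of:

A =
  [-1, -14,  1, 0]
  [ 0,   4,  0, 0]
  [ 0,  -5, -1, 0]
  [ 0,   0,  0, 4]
x^3 - 2*x^2 - 7*x - 4

The characteristic polynomial is χ_A(x) = (x - 4)^2*(x + 1)^2, so the eigenvalues are known. The minimal polynomial is
  m_A(x) = Π_λ (x − λ)^{k_λ}
where k_λ is the size of the *largest* Jordan block for λ (equivalently, the smallest k with (A − λI)^k v = 0 for every generalised eigenvector v of λ).

  λ = -1: largest Jordan block has size 2, contributing (x + 1)^2
  λ = 4: largest Jordan block has size 1, contributing (x − 4)

So m_A(x) = (x - 4)*(x + 1)^2 = x^3 - 2*x^2 - 7*x - 4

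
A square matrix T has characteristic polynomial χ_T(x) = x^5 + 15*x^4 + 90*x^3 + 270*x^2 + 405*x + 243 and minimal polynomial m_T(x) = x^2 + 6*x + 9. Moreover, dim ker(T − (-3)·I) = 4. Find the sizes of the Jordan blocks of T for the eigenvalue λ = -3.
Block sizes for λ = -3: [2, 1, 1, 1]

Step 1 — from the characteristic polynomial, algebraic multiplicity of λ = -3 is 5. From dim ker(T − (-3)·I) = 4, there are exactly 4 Jordan blocks for λ = -3.
Step 2 — from the minimal polynomial, the factor (x + 3)^2 tells us the largest block for λ = -3 has size 2.
Step 3 — with total size 5, 4 blocks, and largest block 2, the block sizes (in nonincreasing order) are [2, 1, 1, 1].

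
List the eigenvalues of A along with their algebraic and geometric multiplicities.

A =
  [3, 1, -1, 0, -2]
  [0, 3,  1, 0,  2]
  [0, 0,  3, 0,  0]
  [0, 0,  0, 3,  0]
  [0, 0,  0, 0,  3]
λ = 3: alg = 5, geom = 3

Step 1 — factor the characteristic polynomial to read off the algebraic multiplicities:
  χ_A(x) = (x - 3)^5

Step 2 — compute geometric multiplicities via the rank-nullity identity g(λ) = n − rank(A − λI):
  rank(A − (3)·I) = 2, so dim ker(A − (3)·I) = n − 2 = 3

Summary:
  λ = 3: algebraic multiplicity = 5, geometric multiplicity = 3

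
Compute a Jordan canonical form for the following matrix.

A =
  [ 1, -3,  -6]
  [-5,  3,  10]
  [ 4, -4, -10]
J_2(-2) ⊕ J_1(-2)

The characteristic polynomial is
  det(x·I − A) = x^3 + 6*x^2 + 12*x + 8 = (x + 2)^3

Eigenvalues and multiplicities (the geometric multiplicity of λ is n − rank(A − λI), which equals the number of Jordan blocks for λ):
  λ = -2: algebraic multiplicity = 3, geometric multiplicity = 2

Determining the block sizes for each eigenvalue:
  λ = -2: 2 blocks summing to 3 forces exactly one block of size 2 and the rest size 1 → block sizes [2, 1]

Assembling the blocks gives a Jordan form
J =
  [-2,  1,  0]
  [ 0, -2,  0]
  [ 0,  0, -2]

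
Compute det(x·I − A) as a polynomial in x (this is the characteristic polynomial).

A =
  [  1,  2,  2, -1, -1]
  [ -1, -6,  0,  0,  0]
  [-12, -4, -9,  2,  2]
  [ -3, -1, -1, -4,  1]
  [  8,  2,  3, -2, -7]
x^5 + 25*x^4 + 250*x^3 + 1250*x^2 + 3125*x + 3125

Expanding det(x·I − A) (e.g. by cofactor expansion or by noting that A is similar to its Jordan form J, which has the same characteristic polynomial as A) gives
  χ_A(x) = x^5 + 25*x^4 + 250*x^3 + 1250*x^2 + 3125*x + 3125
which factors as (x + 5)^5. The eigenvalues (with algebraic multiplicities) are λ = -5 with multiplicity 5.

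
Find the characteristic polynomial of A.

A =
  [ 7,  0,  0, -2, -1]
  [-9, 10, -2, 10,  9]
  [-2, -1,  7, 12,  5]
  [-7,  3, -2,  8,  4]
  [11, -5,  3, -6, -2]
x^5 - 30*x^4 + 360*x^3 - 2160*x^2 + 6480*x - 7776

Expanding det(x·I − A) (e.g. by cofactor expansion or by noting that A is similar to its Jordan form J, which has the same characteristic polynomial as A) gives
  χ_A(x) = x^5 - 30*x^4 + 360*x^3 - 2160*x^2 + 6480*x - 7776
which factors as (x - 6)^5. The eigenvalues (with algebraic multiplicities) are λ = 6 with multiplicity 5.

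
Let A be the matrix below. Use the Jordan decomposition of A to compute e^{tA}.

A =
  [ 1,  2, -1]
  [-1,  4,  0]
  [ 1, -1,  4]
e^{tA} =
  [t^2*exp(3*t)/2 - 2*t*exp(3*t) + exp(3*t), -t^2*exp(3*t)/2 + 2*t*exp(3*t), t^2*exp(3*t)/2 - t*exp(3*t)]
  [t^2*exp(3*t)/2 - t*exp(3*t), -t^2*exp(3*t)/2 + t*exp(3*t) + exp(3*t), t^2*exp(3*t)/2]
  [t*exp(3*t), -t*exp(3*t), t*exp(3*t) + exp(3*t)]

Strategy: write A = P · J · P⁻¹ where J is a Jordan canonical form, so e^{tA} = P · e^{tJ} · P⁻¹, and e^{tJ} can be computed block-by-block.

A has Jordan form
J =
  [3, 1, 0]
  [0, 3, 1]
  [0, 0, 3]
(up to reordering of blocks).

Per-block formulas:
  For a 3×3 Jordan block J_3(3): exp(t · J_3(3)) = e^(3t)·(I + t·N + (t^2/2)·N^2), where N is the 3×3 nilpotent shift.

After assembling e^{tJ} and conjugating by P, we get:

e^{tA} =
  [t^2*exp(3*t)/2 - 2*t*exp(3*t) + exp(3*t), -t^2*exp(3*t)/2 + 2*t*exp(3*t), t^2*exp(3*t)/2 - t*exp(3*t)]
  [t^2*exp(3*t)/2 - t*exp(3*t), -t^2*exp(3*t)/2 + t*exp(3*t) + exp(3*t), t^2*exp(3*t)/2]
  [t*exp(3*t), -t*exp(3*t), t*exp(3*t) + exp(3*t)]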